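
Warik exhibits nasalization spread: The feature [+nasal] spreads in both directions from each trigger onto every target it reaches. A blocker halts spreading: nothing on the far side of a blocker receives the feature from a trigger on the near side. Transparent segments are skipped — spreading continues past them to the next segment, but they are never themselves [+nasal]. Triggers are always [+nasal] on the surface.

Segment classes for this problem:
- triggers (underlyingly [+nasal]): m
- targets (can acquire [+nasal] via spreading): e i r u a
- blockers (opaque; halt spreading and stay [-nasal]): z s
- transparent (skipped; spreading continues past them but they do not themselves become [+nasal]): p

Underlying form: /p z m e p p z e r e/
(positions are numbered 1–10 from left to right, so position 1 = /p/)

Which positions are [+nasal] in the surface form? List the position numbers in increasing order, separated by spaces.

3 4

From /m/ at 3 rightward: 4 /e/ → [+nasal]; 5 /p/ transparent; 6 /p/ transparent; 7 /z/ blocks.
From /m/ at 3 leftward: 2 /z/ blocks.
Targets with no active source: positions 8 9 10 stay [-nasal].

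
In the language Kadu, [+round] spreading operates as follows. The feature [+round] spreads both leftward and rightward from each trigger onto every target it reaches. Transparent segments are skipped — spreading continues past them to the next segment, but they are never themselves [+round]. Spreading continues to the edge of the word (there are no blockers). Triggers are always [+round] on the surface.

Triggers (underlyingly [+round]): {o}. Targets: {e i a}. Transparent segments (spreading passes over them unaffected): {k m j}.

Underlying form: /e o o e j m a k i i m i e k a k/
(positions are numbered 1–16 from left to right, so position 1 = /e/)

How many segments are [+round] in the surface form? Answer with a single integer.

From /o/ at 2 rightward: 3 /o/ is itself a trigger — this domain ends here.
From /o/ at 2 leftward: 1 /e/ → [+round]; word edge.
From /o/ at 3 rightward: 4 /e/ → [+round]; 5 /j/ transparent; 6 /m/ transparent; 7 /a/ → [+round]; 8 /k/ transparent; 9 /i/ → [+round]; 10 /i/ → [+round]; 11 /m/ transparent; 12 /i/ → [+round]; 13 /e/ → [+round]; 14 /k/ transparent; 15 /a/ → [+round]; 16 /k/ transparent; word edge.
From /o/ at 3 leftward: 2 /o/ is itself a trigger — this domain ends here.
[+round] positions on the surface: 1 2 3 4 7 9 10 12 13 15.

10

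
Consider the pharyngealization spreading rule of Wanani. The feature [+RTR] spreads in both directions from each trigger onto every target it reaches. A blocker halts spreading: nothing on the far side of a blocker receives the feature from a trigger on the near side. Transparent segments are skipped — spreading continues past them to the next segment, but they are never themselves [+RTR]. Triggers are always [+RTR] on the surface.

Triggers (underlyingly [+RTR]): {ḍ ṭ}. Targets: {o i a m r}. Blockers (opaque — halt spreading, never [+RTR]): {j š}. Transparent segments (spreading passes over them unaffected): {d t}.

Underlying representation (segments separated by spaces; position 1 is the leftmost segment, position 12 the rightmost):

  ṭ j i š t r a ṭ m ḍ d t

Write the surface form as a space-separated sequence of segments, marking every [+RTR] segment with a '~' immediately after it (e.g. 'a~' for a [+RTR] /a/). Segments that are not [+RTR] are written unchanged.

From /ṭ/ at 1 rightward: 2 /j/ blocks.
From /ṭ/ at 1 leftward: word edge.
From /ṭ/ at 8 rightward: 9 /m/ → [+RTR]; 10 /ḍ/ is itself a trigger — this domain ends here.
From /ṭ/ at 8 leftward: 7 /a/ → [+RTR]; 6 /r/ → [+RTR]; 5 /t/ transparent; 4 /š/ blocks.
From /ḍ/ at 10 rightward: 11 /d/ transparent; 12 /t/ transparent; word edge.
From /ḍ/ at 10 leftward: 9 /m/ → [+RTR]; 8 /ṭ/ is itself a trigger — this domain ends here.
Target with no active source: position 3 stays [-emphatic].
[+RTR] positions on the surface: 1 6 7 8 9 10.

ṭ~ j i š t r~ a~ ṭ~ m~ ḍ~ d t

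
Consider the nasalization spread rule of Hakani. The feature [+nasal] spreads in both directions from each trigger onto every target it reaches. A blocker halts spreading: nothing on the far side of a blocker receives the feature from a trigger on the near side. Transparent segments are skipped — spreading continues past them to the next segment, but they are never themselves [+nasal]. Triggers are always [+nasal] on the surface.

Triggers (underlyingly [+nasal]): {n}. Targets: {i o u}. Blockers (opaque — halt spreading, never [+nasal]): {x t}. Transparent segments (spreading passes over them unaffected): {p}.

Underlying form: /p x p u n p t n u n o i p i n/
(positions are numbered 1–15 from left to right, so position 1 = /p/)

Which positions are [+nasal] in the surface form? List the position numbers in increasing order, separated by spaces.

From /n/ at 5 rightward: 6 /p/ transparent; 7 /t/ blocks.
From /n/ at 5 leftward: 4 /u/ → [+nasal]; 3 /p/ transparent; 2 /x/ blocks.
From /n/ at 8 rightward: 9 /u/ → [+nasal]; 10 /n/ is itself a trigger — this domain ends here.
From /n/ at 8 leftward: 7 /t/ blocks.
From /n/ at 10 rightward: 11 /o/ → [+nasal]; 12 /i/ → [+nasal]; 13 /p/ transparent; 14 /i/ → [+nasal]; 15 /n/ is itself a trigger — this domain ends here.
From /n/ at 10 leftward: 9 /u/ → [+nasal]; 8 /n/ is itself a trigger — this domain ends here.
From /n/ at 15 rightward: word edge.
From /n/ at 15 leftward: 14 /i/ → [+nasal]; 13 /p/ transparent; 12 /i/ → [+nasal]; 11 /o/ → [+nasal]; 10 /n/ is itself a trigger — this domain ends here.

4 5 8 9 10 11 12 14 15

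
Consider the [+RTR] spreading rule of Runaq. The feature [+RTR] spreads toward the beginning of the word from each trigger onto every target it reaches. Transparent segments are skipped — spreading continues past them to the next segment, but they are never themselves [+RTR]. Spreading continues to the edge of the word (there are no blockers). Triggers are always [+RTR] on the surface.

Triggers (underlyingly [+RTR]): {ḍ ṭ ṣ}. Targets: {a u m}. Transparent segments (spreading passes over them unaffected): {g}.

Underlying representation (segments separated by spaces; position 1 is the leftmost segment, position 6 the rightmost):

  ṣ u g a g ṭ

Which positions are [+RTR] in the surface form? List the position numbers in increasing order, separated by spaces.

From /ṣ/ at 1 leftward: word edge.
From /ṭ/ at 6 leftward: 5 /g/ transparent; 4 /a/ → [+RTR]; 3 /g/ transparent; 2 /u/ → [+RTR]; 1 /ṣ/ is itself a trigger — this domain ends here.

1 2 4 6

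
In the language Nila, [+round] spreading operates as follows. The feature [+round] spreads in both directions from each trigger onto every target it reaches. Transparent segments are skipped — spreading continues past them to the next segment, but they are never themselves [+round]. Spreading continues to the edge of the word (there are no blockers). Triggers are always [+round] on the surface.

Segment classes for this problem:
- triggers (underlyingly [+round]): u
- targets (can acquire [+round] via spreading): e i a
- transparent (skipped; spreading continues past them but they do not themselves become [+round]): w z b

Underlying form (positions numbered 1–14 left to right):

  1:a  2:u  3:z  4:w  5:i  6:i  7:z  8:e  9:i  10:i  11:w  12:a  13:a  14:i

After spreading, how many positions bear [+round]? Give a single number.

10

From /u/ at 2 rightward: 3 /z/ transparent; 4 /w/ transparent; 5 /i/ → [+round]; 6 /i/ → [+round]; 7 /z/ transparent; 8 /e/ → [+round]; 9 /i/ → [+round]; 10 /i/ → [+round]; 11 /w/ transparent; 12 /a/ → [+round]; 13 /a/ → [+round]; 14 /i/ → [+round]; word edge.
From /u/ at 2 leftward: 1 /a/ → [+round]; word edge.
[+round] positions on the surface: 1 2 5 6 8 9 10 12 13 14.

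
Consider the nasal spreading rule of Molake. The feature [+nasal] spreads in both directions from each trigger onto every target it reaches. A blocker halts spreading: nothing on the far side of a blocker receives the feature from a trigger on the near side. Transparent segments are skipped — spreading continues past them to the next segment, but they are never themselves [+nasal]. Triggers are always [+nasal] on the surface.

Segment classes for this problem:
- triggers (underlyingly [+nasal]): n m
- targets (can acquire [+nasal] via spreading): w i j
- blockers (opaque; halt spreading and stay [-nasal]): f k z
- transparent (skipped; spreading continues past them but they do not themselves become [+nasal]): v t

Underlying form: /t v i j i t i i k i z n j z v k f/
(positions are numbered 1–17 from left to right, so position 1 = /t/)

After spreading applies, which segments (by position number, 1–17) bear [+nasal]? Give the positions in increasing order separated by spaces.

From /n/ at 12 rightward: 13 /j/ → [+nasal]; 14 /z/ blocks.
From /n/ at 12 leftward: 11 /z/ blocks.
Targets with no active source: positions 3 4 5 7 8 10 stay [-nasal].

12 13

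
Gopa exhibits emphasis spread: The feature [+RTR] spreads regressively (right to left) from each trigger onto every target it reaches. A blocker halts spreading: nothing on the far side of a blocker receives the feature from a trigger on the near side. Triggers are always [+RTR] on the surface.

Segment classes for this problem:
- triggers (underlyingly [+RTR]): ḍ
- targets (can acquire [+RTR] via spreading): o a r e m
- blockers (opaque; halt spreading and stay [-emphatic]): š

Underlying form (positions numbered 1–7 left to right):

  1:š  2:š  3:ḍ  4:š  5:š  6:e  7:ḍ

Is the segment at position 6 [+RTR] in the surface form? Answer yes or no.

yes

From /ḍ/ at 3 leftward: 2 /š/ blocks.
From /ḍ/ at 7 leftward: 6 /e/ → [+RTR]; 5 /š/ blocks.
[+RTR] positions on the surface: 3 6 7.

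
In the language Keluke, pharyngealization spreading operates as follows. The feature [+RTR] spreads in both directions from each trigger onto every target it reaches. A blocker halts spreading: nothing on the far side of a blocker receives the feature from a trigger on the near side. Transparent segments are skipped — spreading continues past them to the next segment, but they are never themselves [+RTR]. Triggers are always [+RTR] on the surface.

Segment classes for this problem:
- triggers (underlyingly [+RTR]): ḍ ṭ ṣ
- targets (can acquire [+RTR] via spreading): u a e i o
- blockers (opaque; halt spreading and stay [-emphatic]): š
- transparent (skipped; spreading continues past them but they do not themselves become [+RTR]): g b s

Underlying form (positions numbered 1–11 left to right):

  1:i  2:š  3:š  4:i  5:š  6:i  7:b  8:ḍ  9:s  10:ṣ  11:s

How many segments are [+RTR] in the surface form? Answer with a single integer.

3

From /ḍ/ at 8 rightward: 9 /s/ transparent; 10 /ṣ/ is itself a trigger — this domain ends here.
From /ḍ/ at 8 leftward: 7 /b/ transparent; 6 /i/ → [+RTR]; 5 /š/ blocks.
From /ṣ/ at 10 rightward: 11 /s/ transparent; word edge.
From /ṣ/ at 10 leftward: 9 /s/ transparent; 8 /ḍ/ is itself a trigger — this domain ends here.
Targets with no active source: positions 1 4 stay [-emphatic].
[+RTR] positions on the surface: 6 8 10.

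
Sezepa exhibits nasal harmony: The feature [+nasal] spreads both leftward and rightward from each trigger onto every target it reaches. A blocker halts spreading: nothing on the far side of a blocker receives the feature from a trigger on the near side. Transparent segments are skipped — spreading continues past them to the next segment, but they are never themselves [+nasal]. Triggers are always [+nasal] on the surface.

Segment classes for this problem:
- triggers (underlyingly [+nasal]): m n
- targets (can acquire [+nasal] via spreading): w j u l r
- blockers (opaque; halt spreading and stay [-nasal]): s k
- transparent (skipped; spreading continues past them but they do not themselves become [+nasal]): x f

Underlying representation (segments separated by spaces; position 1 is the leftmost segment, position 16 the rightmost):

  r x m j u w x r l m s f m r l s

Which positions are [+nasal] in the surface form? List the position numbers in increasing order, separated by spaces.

1 3 4 5 6 8 9 10 13 14 15

From /m/ at 3 rightward: 4 /j/ → [+nasal]; 5 /u/ → [+nasal]; 6 /w/ → [+nasal]; 7 /x/ transparent; 8 /r/ → [+nasal]; 9 /l/ → [+nasal]; 10 /m/ is itself a trigger — this domain ends here.
From /m/ at 3 leftward: 2 /x/ transparent; 1 /r/ → [+nasal]; word edge.
From /m/ at 10 rightward: 11 /s/ blocks.
From /m/ at 10 leftward: 9 /l/ → [+nasal]; 8 /r/ → [+nasal]; 7 /x/ transparent; 6 /w/ → [+nasal]; 5 /u/ → [+nasal]; 4 /j/ → [+nasal]; 3 /m/ is itself a trigger — this domain ends here.
From /m/ at 13 rightward: 14 /r/ → [+nasal]; 15 /l/ → [+nasal]; 16 /s/ blocks.
From /m/ at 13 leftward: 12 /f/ transparent; 11 /s/ blocks.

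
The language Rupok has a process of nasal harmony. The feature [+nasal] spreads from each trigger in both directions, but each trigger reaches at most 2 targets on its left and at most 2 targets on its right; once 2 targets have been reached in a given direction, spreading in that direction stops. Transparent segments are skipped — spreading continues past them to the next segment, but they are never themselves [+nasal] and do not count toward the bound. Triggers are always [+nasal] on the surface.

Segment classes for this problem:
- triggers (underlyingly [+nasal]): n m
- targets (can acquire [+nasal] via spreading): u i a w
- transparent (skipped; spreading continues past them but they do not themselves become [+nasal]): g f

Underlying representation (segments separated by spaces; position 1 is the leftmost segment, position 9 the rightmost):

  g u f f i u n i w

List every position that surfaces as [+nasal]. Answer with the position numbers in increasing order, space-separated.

From /n/ at 7 rightward: 8 /i/ → [+nasal]; 9 /w/ → [+nasal]; bound reached.
From /n/ at 7 leftward: 6 /u/ → [+nasal]; 5 /i/ → [+nasal]; bound reached.
Target with no active source: position 2 stays [-nasal].

5 6 7 8 9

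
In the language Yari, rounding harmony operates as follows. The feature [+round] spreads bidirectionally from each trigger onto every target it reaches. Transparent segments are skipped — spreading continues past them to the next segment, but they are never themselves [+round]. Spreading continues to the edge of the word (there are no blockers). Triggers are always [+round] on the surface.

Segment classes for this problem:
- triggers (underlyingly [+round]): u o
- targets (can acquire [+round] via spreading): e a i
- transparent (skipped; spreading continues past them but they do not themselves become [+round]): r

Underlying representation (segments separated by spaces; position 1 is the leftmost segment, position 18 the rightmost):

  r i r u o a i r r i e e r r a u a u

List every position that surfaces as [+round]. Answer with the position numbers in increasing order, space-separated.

2 4 5 6 7 10 11 12 15 16 17 18

From /u/ at 4 rightward: 5 /o/ is itself a trigger — this domain ends here.
From /u/ at 4 leftward: 3 /r/ transparent; 2 /i/ → [+round]; 1 /r/ transparent; word edge.
From /o/ at 5 rightward: 6 /a/ → [+round]; 7 /i/ → [+round]; 8 /r/ transparent; 9 /r/ transparent; 10 /i/ → [+round]; 11 /e/ → [+round]; 12 /e/ → [+round]; 13 /r/ transparent; 14 /r/ transparent; 15 /a/ → [+round]; 16 /u/ is itself a trigger — this domain ends here.
From /o/ at 5 leftward: 4 /u/ is itself a trigger — this domain ends here.
From /u/ at 16 rightward: 17 /a/ → [+round]; 18 /u/ is itself a trigger — this domain ends here.
From /u/ at 16 leftward: 15 /a/ → [+round]; 14 /r/ transparent; 13 /r/ transparent; 12 /e/ → [+round]; 11 /e/ → [+round]; 10 /i/ → [+round]; 9 /r/ transparent; 8 /r/ transparent; 7 /i/ → [+round]; 6 /a/ → [+round]; 5 /o/ is itself a trigger — this domain ends here.
From /u/ at 18 rightward: word edge.
From /u/ at 18 leftward: 17 /a/ → [+round]; 16 /u/ is itself a trigger — this domain ends here.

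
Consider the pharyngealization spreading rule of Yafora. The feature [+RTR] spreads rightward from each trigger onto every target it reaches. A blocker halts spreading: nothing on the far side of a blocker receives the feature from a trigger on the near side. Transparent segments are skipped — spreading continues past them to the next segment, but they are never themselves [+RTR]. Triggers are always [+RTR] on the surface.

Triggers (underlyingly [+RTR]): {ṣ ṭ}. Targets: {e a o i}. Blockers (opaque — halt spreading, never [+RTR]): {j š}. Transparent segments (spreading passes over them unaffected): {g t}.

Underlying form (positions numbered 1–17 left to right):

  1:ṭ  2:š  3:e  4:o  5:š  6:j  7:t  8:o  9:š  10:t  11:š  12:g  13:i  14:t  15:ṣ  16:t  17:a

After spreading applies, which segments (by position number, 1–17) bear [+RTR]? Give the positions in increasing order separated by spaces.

From /ṭ/ at 1 rightward: 2 /š/ blocks.
From /ṣ/ at 15 rightward: 16 /t/ transparent; 17 /a/ → [+RTR]; word edge.
Targets with no active source: positions 3 4 8 13 stay [-emphatic].

1 15 17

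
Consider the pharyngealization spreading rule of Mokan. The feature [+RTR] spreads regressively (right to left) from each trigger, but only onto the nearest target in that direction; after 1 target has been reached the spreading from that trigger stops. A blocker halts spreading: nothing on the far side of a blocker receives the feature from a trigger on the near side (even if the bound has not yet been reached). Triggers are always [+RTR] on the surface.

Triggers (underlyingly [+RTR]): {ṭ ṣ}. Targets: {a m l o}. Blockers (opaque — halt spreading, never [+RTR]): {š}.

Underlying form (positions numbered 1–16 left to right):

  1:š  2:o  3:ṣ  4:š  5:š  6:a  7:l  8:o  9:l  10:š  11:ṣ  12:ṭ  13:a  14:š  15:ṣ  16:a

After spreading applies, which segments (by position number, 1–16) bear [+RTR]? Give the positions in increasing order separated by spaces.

From /ṣ/ at 3 leftward: 2 /o/ → [+RTR]; bound reached.
From /ṣ/ at 11 leftward: 10 /š/ blocks.
From /ṭ/ at 12 leftward: 11 /ṣ/ is itself a trigger — this domain ends here.
From /ṣ/ at 15 leftward: 14 /š/ blocks.
Targets with no active source: positions 6 7 8 9 13 16 stay [-emphatic].

2 3 11 12 15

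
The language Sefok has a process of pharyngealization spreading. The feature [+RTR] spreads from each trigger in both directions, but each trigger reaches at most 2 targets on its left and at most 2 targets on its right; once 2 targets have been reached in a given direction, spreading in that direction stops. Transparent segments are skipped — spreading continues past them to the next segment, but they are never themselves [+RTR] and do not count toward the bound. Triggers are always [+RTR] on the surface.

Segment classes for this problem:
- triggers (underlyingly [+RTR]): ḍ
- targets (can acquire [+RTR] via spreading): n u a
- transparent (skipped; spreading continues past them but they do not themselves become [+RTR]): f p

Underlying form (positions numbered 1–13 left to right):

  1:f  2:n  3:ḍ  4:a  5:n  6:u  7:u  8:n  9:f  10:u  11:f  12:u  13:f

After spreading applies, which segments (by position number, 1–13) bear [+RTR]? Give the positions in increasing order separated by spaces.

2 3 4 5

From /ḍ/ at 3 rightward: 4 /a/ → [+RTR]; 5 /n/ → [+RTR]; bound reached.
From /ḍ/ at 3 leftward: 2 /n/ → [+RTR]; 1 /f/ transparent; word edge.
Targets with no active source: positions 6 7 8 10 12 stay [-emphatic].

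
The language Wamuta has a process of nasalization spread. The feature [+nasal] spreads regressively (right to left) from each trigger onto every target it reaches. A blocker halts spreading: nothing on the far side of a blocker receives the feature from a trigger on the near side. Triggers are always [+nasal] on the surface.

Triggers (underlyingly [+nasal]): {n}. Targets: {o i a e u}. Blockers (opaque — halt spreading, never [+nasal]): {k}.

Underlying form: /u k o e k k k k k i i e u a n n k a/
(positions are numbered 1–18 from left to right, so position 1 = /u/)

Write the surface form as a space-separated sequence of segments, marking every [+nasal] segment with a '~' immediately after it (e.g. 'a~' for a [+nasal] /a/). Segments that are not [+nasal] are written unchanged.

u k o e k k k k k i~ i~ e~ u~ a~ n~ n~ k a

From /n/ at 15 leftward: 14 /a/ → [+nasal]; 13 /u/ → [+nasal]; 12 /e/ → [+nasal]; 11 /i/ → [+nasal]; 10 /i/ → [+nasal]; 9 /k/ blocks.
From /n/ at 16 leftward: 15 /n/ is itself a trigger — this domain ends here.
Targets with no active source: positions 1 3 4 18 stay [-nasal].
[+nasal] positions on the surface: 10 11 12 13 14 15 16.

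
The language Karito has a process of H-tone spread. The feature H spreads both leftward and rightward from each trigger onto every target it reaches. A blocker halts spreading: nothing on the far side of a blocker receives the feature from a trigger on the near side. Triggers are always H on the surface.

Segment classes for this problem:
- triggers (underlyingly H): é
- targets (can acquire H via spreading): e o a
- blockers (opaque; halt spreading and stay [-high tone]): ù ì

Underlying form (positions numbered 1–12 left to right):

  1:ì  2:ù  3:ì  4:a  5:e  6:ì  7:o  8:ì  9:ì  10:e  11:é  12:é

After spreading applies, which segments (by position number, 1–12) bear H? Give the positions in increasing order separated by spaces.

From /é/ at 11 rightward: 12 /é/ is itself a trigger — this domain ends here.
From /é/ at 11 leftward: 10 /e/ → H; 9 /ì/ blocks.
From /é/ at 12 rightward: word edge.
From /é/ at 12 leftward: 11 /é/ is itself a trigger — this domain ends here.
Targets with no active source: positions 4 5 7 stay [-high tone].

10 11 12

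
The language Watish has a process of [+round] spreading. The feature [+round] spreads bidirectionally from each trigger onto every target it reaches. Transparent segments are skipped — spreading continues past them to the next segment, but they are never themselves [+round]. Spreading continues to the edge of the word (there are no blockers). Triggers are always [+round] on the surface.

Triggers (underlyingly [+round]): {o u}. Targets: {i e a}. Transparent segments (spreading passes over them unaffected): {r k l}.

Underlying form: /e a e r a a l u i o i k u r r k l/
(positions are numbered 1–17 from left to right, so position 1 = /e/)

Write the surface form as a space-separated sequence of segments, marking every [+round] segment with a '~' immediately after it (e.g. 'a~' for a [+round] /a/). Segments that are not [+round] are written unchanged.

e~ a~ e~ r a~ a~ l u~ i~ o~ i~ k u~ r r k l

From /u/ at 8 rightward: 9 /i/ → [+round]; 10 /o/ is itself a trigger — this domain ends here.
From /u/ at 8 leftward: 7 /l/ transparent; 6 /a/ → [+round]; 5 /a/ → [+round]; 4 /r/ transparent; 3 /e/ → [+round]; 2 /a/ → [+round]; 1 /e/ → [+round]; word edge.
From /o/ at 10 rightward: 11 /i/ → [+round]; 12 /k/ transparent; 13 /u/ is itself a trigger — this domain ends here.
From /o/ at 10 leftward: 9 /i/ → [+round]; 8 /u/ is itself a trigger — this domain ends here.
From /u/ at 13 rightward: 14 /r/ transparent; 15 /r/ transparent; 16 /k/ transparent; 17 /l/ transparent; word edge.
From /u/ at 13 leftward: 12 /k/ transparent; 11 /i/ → [+round]; 10 /o/ is itself a trigger — this domain ends here.
[+round] positions on the surface: 1 2 3 5 6 8 9 10 11 13.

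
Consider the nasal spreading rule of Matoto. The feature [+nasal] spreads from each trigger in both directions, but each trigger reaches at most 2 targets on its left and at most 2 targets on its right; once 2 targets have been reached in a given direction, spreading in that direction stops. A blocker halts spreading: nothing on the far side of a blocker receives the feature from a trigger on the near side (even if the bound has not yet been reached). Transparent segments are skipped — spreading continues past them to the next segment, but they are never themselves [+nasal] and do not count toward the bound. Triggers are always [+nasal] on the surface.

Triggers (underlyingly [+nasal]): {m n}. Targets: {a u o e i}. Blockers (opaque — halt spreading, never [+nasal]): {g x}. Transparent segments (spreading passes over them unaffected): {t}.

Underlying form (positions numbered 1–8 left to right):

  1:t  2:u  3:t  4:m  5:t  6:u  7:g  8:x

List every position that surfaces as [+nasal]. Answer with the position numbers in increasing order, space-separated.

From /m/ at 4 rightward: 5 /t/ transparent; 6 /u/ → [+nasal]; 7 /g/ blocks.
From /m/ at 4 leftward: 3 /t/ transparent; 2 /u/ → [+nasal]; 1 /t/ transparent; word edge.

2 4 6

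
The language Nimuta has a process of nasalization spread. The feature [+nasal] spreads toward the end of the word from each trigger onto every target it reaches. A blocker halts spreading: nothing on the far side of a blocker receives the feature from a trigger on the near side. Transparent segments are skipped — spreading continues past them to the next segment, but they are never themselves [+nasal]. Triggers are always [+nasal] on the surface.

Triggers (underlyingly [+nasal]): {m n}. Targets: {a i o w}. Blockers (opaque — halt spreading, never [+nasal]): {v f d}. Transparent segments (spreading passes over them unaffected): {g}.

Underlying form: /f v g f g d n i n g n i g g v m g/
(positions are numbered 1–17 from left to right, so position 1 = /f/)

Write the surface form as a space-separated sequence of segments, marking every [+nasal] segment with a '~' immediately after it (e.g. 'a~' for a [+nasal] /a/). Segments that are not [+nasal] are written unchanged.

From /n/ at 7 rightward: 8 /i/ → [+nasal]; 9 /n/ is itself a trigger — this domain ends here.
From /n/ at 9 rightward: 10 /g/ transparent; 11 /n/ is itself a trigger — this domain ends here.
From /n/ at 11 rightward: 12 /i/ → [+nasal]; 13 /g/ transparent; 14 /g/ transparent; 15 /v/ blocks.
From /m/ at 16 rightward: 17 /g/ transparent; word edge.
[+nasal] positions on the surface: 7 8 9 11 12 16.

f v g f g d n~ i~ n~ g n~ i~ g g v m~ g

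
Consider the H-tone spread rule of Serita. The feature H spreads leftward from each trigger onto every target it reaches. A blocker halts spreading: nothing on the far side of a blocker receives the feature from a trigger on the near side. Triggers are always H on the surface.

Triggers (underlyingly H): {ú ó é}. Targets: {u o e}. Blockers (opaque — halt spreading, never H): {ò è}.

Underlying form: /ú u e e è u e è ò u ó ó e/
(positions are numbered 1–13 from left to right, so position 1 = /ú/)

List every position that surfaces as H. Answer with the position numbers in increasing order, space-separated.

From /ú/ at 1 leftward: word edge.
From /ó/ at 11 leftward: 10 /u/ → H; 9 /ò/ blocks.
From /ó/ at 12 leftward: 11 /ó/ is itself a trigger — this domain ends here.
Targets with no active source: positions 2 3 4 6 7 13 stay [-high tone].

1 10 11 12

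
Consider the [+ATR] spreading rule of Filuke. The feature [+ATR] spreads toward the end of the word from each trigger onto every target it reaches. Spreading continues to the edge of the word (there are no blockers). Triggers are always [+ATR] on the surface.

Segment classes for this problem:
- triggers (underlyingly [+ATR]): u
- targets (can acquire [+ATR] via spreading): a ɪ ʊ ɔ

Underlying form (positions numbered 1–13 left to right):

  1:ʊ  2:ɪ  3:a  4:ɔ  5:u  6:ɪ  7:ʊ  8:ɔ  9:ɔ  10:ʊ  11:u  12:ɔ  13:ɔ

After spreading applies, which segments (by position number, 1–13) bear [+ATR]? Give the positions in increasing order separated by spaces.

From /u/ at 5 rightward: 6 /ɪ/ → [+ATR]; 7 /ʊ/ → [+ATR]; 8 /ɔ/ → [+ATR]; 9 /ɔ/ → [+ATR]; 10 /ʊ/ → [+ATR]; 11 /u/ is itself a trigger — this domain ends here.
From /u/ at 11 rightward: 12 /ɔ/ → [+ATR]; 13 /ɔ/ → [+ATR]; word edge.
Targets with no active source: positions 1 2 3 4 stay [-ATR].

5 6 7 8 9 10 11 12 13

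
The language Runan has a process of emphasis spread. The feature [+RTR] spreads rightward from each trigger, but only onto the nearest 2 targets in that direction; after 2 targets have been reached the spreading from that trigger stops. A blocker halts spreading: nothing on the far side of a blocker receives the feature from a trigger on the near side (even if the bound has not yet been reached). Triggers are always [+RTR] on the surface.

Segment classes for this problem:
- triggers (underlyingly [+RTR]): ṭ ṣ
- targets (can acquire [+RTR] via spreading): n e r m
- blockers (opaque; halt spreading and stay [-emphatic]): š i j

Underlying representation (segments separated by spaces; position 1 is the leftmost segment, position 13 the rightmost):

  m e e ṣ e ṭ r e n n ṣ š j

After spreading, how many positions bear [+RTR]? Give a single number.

6

From /ṣ/ at 4 rightward: 5 /e/ → [+RTR]; 6 /ṭ/ is itself a trigger — this domain ends here.
From /ṭ/ at 6 rightward: 7 /r/ → [+RTR]; 8 /e/ → [+RTR]; bound reached.
From /ṣ/ at 11 rightward: 12 /š/ blocks.
Targets with no active source: positions 1 2 3 9 10 stay [-emphatic].
[+RTR] positions on the surface: 4 5 6 7 8 11.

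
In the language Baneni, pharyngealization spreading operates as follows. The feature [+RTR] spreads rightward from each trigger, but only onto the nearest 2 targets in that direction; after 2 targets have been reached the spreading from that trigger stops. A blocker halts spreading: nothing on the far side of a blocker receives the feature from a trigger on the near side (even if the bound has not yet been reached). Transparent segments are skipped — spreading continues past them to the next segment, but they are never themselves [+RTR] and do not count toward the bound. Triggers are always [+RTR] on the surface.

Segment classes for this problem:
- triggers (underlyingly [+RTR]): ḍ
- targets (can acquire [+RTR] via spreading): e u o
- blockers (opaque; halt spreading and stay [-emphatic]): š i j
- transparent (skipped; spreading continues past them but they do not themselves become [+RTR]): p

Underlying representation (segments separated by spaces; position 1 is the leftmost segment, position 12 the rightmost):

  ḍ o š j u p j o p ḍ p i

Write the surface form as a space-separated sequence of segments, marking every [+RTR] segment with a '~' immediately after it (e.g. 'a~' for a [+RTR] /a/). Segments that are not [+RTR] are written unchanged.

From /ḍ/ at 1 rightward: 2 /o/ → [+RTR]; 3 /š/ blocks.
From /ḍ/ at 10 rightward: 11 /p/ transparent; 12 /i/ blocks.
Targets with no active source: positions 5 8 stay [-emphatic].
[+RTR] positions on the surface: 1 2 10.

ḍ~ o~ š j u p j o p ḍ~ p i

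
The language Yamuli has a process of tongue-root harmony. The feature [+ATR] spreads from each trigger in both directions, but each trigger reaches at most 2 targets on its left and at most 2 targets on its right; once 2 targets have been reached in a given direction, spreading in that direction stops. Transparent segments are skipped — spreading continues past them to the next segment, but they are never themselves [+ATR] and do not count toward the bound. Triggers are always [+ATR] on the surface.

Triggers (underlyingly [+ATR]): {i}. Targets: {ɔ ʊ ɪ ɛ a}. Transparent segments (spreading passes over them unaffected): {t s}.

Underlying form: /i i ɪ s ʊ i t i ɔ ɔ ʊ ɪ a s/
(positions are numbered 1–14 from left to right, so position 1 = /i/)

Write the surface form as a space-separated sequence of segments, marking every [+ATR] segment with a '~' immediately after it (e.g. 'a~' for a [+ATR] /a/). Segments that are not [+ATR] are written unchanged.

i~ i~ ɪ~ s ʊ~ i~ t i~ ɔ~ ɔ~ ʊ ɪ a s

From /i/ at 1 rightward: 2 /i/ is itself a trigger — this domain ends here.
From /i/ at 1 leftward: word edge.
From /i/ at 2 rightward: 3 /ɪ/ → [+ATR]; 4 /s/ transparent; 5 /ʊ/ → [+ATR]; bound reached.
From /i/ at 2 leftward: 1 /i/ is itself a trigger — this domain ends here.
From /i/ at 6 rightward: 7 /t/ transparent; 8 /i/ is itself a trigger — this domain ends here.
From /i/ at 6 leftward: 5 /ʊ/ → [+ATR]; 4 /s/ transparent; 3 /ɪ/ → [+ATR]; bound reached.
From /i/ at 8 rightward: 9 /ɔ/ → [+ATR]; 10 /ɔ/ → [+ATR]; bound reached.
From /i/ at 8 leftward: 7 /t/ transparent; 6 /i/ is itself a trigger — this domain ends here.
Targets with no active source: positions 11 12 13 stay [-ATR].
[+ATR] positions on the surface: 1 2 3 5 6 8 9 10.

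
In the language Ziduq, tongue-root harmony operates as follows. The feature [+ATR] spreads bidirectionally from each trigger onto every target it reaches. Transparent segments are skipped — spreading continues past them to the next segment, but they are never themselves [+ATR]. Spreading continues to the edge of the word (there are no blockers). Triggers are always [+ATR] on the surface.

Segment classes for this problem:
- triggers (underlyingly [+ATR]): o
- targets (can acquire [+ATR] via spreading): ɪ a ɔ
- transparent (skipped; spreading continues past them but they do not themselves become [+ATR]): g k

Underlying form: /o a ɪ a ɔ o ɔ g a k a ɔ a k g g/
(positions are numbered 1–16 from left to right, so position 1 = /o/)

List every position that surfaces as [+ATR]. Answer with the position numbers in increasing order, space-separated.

From /o/ at 1 rightward: 2 /a/ → [+ATR]; 3 /ɪ/ → [+ATR]; 4 /a/ → [+ATR]; 5 /ɔ/ → [+ATR]; 6 /o/ is itself a trigger — this domain ends here.
From /o/ at 1 leftward: word edge.
From /o/ at 6 rightward: 7 /ɔ/ → [+ATR]; 8 /g/ transparent; 9 /a/ → [+ATR]; 10 /k/ transparent; 11 /a/ → [+ATR]; 12 /ɔ/ → [+ATR]; 13 /a/ → [+ATR]; 14 /k/ transparent; 15 /g/ transparent; 16 /g/ transparent; word edge.
From /o/ at 6 leftward: 5 /ɔ/ → [+ATR]; 4 /a/ → [+ATR]; 3 /ɪ/ → [+ATR]; 2 /a/ → [+ATR]; 1 /o/ is itself a trigger — this domain ends here.

1 2 3 4 5 6 7 9 11 12 13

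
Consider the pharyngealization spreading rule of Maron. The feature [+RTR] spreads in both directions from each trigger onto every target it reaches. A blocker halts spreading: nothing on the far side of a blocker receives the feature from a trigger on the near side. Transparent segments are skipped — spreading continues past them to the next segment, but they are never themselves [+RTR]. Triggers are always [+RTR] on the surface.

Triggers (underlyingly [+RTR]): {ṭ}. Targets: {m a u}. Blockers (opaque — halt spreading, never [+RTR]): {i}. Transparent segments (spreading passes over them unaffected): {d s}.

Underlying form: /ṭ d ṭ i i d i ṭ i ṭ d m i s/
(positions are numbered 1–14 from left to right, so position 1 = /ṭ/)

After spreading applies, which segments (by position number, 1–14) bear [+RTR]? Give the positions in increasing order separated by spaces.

1 3 8 10 12

From /ṭ/ at 1 rightward: 2 /d/ transparent; 3 /ṭ/ is itself a trigger — this domain ends here.
From /ṭ/ at 1 leftward: word edge.
From /ṭ/ at 3 rightward: 4 /i/ blocks.
From /ṭ/ at 3 leftward: 2 /d/ transparent; 1 /ṭ/ is itself a trigger — this domain ends here.
From /ṭ/ at 8 rightward: 9 /i/ blocks.
From /ṭ/ at 8 leftward: 7 /i/ blocks.
From /ṭ/ at 10 rightward: 11 /d/ transparent; 12 /m/ → [+RTR]; 13 /i/ blocks.
From /ṭ/ at 10 leftward: 9 /i/ blocks.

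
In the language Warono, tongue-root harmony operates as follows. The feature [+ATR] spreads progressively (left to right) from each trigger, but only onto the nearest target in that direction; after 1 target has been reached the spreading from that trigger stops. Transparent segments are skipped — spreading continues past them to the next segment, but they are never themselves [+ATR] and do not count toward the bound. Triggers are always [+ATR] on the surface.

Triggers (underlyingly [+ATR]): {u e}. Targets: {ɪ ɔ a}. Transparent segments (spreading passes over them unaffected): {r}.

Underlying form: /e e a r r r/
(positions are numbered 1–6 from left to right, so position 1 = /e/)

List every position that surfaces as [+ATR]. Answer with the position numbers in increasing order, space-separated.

1 2 3

From /e/ at 1 rightward: 2 /e/ is itself a trigger — this domain ends here.
From /e/ at 2 rightward: 3 /a/ → [+ATR]; bound reached.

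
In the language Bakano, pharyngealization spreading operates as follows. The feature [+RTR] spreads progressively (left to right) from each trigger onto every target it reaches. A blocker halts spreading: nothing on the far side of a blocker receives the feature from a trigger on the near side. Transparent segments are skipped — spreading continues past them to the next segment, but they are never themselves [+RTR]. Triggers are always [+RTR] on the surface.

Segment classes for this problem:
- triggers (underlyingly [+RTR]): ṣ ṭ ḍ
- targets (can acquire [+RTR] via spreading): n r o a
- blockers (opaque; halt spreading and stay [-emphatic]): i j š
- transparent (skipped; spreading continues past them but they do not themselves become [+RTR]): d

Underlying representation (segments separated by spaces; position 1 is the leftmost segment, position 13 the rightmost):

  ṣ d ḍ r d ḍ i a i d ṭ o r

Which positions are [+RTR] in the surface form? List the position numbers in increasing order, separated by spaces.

1 3 4 6 11 12 13

From /ṣ/ at 1 rightward: 2 /d/ transparent; 3 /ḍ/ is itself a trigger — this domain ends here.
From /ḍ/ at 3 rightward: 4 /r/ → [+RTR]; 5 /d/ transparent; 6 /ḍ/ is itself a trigger — this domain ends here.
From /ḍ/ at 6 rightward: 7 /i/ blocks.
From /ṭ/ at 11 rightward: 12 /o/ → [+RTR]; 13 /r/ → [+RTR]; word edge.
Target with no active source: position 8 stays [-emphatic].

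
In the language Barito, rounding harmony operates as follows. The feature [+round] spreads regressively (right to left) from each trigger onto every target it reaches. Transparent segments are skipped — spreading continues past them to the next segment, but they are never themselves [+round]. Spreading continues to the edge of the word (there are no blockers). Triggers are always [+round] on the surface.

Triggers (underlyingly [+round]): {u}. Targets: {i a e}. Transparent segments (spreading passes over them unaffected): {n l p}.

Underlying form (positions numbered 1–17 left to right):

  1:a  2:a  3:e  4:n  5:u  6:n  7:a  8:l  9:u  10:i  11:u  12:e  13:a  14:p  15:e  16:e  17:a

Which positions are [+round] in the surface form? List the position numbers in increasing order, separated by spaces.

From /u/ at 5 leftward: 4 /n/ transparent; 3 /e/ → [+round]; 2 /a/ → [+round]; 1 /a/ → [+round]; word edge.
From /u/ at 9 leftward: 8 /l/ transparent; 7 /a/ → [+round]; 6 /n/ transparent; 5 /u/ is itself a trigger — this domain ends here.
From /u/ at 11 leftward: 10 /i/ → [+round]; 9 /u/ is itself a trigger — this domain ends here.
Targets with no active source: positions 12 13 15 16 17 stay [-round].

1 2 3 5 7 9 10 11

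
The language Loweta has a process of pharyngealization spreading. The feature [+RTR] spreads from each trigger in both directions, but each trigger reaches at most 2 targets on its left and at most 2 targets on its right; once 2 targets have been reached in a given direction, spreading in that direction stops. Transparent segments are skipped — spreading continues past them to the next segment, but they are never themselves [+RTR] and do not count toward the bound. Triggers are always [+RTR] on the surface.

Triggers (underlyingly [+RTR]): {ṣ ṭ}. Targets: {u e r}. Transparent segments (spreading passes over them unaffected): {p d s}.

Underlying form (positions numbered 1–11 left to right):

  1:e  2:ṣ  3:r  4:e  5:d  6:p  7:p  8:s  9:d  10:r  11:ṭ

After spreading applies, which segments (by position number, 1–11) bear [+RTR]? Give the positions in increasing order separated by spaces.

From /ṣ/ at 2 rightward: 3 /r/ → [+RTR]; 4 /e/ → [+RTR]; bound reached.
From /ṣ/ at 2 leftward: 1 /e/ → [+RTR]; word edge.
From /ṭ/ at 11 rightward: word edge.
From /ṭ/ at 11 leftward: 10 /r/ → [+RTR]; 9 /d/ transparent; 8 /s/ transparent; 7 /p/ transparent; 6 /p/ transparent; 5 /d/ transparent; 4 /e/ → [+RTR]; bound reached.

1 2 3 4 10 11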